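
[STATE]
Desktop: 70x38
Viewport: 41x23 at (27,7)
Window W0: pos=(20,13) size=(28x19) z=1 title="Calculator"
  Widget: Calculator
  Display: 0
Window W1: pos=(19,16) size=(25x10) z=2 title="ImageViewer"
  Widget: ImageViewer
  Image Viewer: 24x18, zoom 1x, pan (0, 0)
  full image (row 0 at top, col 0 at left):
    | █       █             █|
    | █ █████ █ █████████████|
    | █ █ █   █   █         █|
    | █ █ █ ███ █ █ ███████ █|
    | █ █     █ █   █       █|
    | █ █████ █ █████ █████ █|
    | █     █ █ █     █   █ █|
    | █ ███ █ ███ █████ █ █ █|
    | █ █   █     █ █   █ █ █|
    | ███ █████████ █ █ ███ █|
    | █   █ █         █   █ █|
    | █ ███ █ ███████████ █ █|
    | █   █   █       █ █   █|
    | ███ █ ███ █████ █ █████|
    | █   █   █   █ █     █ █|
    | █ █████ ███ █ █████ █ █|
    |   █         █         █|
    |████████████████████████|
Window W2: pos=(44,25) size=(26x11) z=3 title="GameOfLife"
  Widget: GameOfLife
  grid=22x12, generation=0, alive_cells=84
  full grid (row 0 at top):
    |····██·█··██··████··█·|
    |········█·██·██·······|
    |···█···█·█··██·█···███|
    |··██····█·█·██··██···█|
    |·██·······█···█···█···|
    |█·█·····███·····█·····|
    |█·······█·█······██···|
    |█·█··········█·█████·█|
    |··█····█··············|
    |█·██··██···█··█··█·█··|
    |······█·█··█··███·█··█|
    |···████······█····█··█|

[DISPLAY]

                                         
                                         
                                         
                                         
                                         
                                         
━━━━━━━━━━━━━━━━━━━━┓                    
lator               ┃                    
────────────────────┨                    
━━━━━━━━━━━━━━━━┓  0┃                    
iewer           ┃   ┃                    
────────────────┨   ┃                    
  █             ┃   ┃                    
█ █ ████████████┃   ┃                    
  █   █         ┃   ┃                    
███ █ █ ███████ ┃   ┃                    
  █ █   █       ┃   ┃                    
█ █ █████ █████ ┃   ┃                    
━━━━━━━━━━━━━━━━┛┏━━━━━━━━━━━━━━━━━━━━━━━
MC│ MR│ M+│      ┃ GameOfLife            
──┴───┴───┘      ┠───────────────────────
                 ┃Gen: 0                 
                 ┃··██····█·█·██··██···█ 


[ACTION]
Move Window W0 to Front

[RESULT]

                                         
                                         
                                         
                                         
                                         
                                         
━━━━━━━━━━━━━━━━━━━━┓                    
lator               ┃                    
────────────────────┨                    
                   0┃                    
──┬───┬───┐         ┃                    
8 │ 9 │ ÷ │         ┃                    
──┼───┼───┤         ┃                    
5 │ 6 │ × │         ┃                    
──┼───┼───┤         ┃                    
2 │ 3 │ - │         ┃                    
──┼───┼───┤         ┃                    
. │ = │ + │         ┃                    
──┼───┼───┤         ┃━━━━━━━━━━━━━━━━━━━━
MC│ MR│ M+│         ┃meOfLife            
──┴───┴───┘         ┃────────────────────
                    ┃: 0                 
                    ┃█····█·█·██··██···█ 


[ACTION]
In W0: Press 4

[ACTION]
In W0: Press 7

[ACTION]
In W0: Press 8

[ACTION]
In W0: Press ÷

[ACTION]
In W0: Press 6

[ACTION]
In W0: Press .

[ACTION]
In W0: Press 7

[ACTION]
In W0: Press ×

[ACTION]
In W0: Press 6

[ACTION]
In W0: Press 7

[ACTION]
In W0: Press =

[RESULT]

                                         
                                         
                                         
                                         
                                         
                                         
━━━━━━━━━━━━━━━━━━━━┓                    
lator               ┃                    
────────────────────┨                    
                4780┃                    
──┬───┬───┐         ┃                    
8 │ 9 │ ÷ │         ┃                    
──┼───┼───┤         ┃                    
5 │ 6 │ × │         ┃                    
──┼───┼───┤         ┃                    
2 │ 3 │ - │         ┃                    
──┼───┼───┤         ┃                    
. │ = │ + │         ┃                    
──┼───┼───┤         ┃━━━━━━━━━━━━━━━━━━━━
MC│ MR│ M+│         ┃meOfLife            
──┴───┴───┘         ┃────────────────────
                    ┃: 0                 
                    ┃█····█·█·██··██···█ 


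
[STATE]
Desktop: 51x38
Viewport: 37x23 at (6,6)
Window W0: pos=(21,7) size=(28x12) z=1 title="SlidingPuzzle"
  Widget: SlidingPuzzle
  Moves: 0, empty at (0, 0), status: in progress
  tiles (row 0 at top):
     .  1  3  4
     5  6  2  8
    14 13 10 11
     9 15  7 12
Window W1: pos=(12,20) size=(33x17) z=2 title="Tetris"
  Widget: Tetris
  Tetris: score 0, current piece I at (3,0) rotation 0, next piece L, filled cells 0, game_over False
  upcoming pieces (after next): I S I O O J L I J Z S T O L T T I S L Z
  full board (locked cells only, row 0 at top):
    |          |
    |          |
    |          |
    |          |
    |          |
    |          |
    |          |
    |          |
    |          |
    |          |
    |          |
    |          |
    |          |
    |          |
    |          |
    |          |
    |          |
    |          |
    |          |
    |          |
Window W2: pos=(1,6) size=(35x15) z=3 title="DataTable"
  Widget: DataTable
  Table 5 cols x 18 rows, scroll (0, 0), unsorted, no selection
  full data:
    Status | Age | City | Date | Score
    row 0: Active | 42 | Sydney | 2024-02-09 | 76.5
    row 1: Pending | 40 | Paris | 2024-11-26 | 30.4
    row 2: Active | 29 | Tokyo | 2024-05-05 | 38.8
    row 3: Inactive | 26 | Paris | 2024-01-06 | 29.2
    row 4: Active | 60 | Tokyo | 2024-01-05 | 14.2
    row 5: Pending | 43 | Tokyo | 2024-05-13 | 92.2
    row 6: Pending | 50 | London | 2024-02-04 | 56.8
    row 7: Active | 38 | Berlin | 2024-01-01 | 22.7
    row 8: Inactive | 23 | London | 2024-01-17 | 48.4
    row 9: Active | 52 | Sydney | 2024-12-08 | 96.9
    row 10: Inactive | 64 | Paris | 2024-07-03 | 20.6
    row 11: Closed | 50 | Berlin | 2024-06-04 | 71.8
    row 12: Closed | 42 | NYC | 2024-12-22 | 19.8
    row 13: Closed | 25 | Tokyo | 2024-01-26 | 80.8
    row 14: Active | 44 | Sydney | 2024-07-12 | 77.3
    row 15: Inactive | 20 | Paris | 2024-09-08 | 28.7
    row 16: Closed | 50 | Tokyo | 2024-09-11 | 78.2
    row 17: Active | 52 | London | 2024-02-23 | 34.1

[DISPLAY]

━━━━━━━━━━━━━━━━━━━━━━━━━━━━━┓       
aTable                       ┃━━━━━━━
─────────────────────────────┨       
us  │Age│City  │Date      │Sc┃───────
────┼───┼──────┼──────────┼──┃─┬────┐
ve  │42 │Sydney│2024-02-09│76┃ │  4 │
ing │40 │Paris │2024-11-26│30┃─┼────┤
ve  │29 │Tokyo │2024-05-05│38┃ │  8 │
tive│26 │Paris │2024-01-06│29┃─┼────┤
ve  │60 │Tokyo │2024-01-05│14┃ │ 11 │
ing │43 │Tokyo │2024-05-13│92┃─┼────┤
ing │50 │London│2024-02-04│56┃ │ 12 │
ve  │38 │Berlin│2024-01-01│22┃━━━━━━━
tive│23 │London│2024-01-17│48┃       
━━━━━━━━━━━━━━━━━━━━━━━━━━━━━┛━━━━━━━
      ┃ Tetris                       
      ┠──────────────────────────────
      ┃          │Next:              
      ┃          │  ▒                
      ┃          │▒▒▒                
      ┃          │                   
      ┃          │                   
      ┃          │                   


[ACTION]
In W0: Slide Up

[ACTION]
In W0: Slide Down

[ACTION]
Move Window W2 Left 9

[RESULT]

━━━━━━━━━━━━━━━━━━━━━━━━━━━━┓        
Table                       ┃━━━━━━━━
────────────────────────────┨e       
s  │Age│City  │Date      │Sc┃────────
───┼───┼──────┼──────────┼──┃──┬────┐
e  │42 │Sydney│2024-02-09│76┃3 │  4 │
ng │40 │Paris │2024-11-26│30┃──┼────┤
e  │29 │Tokyo │2024-05-05│38┃2 │  8 │
ive│26 │Paris │2024-01-06│29┃──┼────┤
e  │60 │Tokyo │2024-01-05│14┃0 │ 11 │
ng │43 │Tokyo │2024-05-13│92┃──┼────┤
ng │50 │London│2024-02-04│56┃7 │ 12 │
e  │38 │Berlin│2024-01-01│22┃━━━━━━━━
ive│23 │London│2024-01-17│48┃        
━━━━━━━━━━━━━━━━━━━━━━━━━━━━┛━━━━━━━━
      ┃ Tetris                       
      ┠──────────────────────────────
      ┃          │Next:              
      ┃          │  ▒                
      ┃          │▒▒▒                
      ┃          │                   
      ┃          │                   
      ┃          │                   


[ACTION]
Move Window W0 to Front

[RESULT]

━━━━━━━━━━━━━━━━━━━━━━━━━━━━┓        
Table          ┏━━━━━━━━━━━━━━━━━━━━━
───────────────┃ SlidingPuzzle       
s  │Age│City  │┠─────────────────────
───┼───┼──────┼┃┌────┬────┬────┬────┐
e  │42 │Sydney│┃│    │  1 │  3 │  4 │
ng │40 │Paris │┃├────┼────┼────┼────┤
e  │29 │Tokyo │┃│  5 │  6 │  2 │  8 │
ive│26 │Paris │┃├────┼────┼────┼────┤
e  │60 │Tokyo │┃│ 14 │ 13 │ 10 │ 11 │
ng │43 │Tokyo │┃├────┼────┼────┼────┤
ng │50 │London│┃│  9 │ 15 │  7 │ 12 │
e  │38 │Berlin│┗━━━━━━━━━━━━━━━━━━━━━
ive│23 │London│2024-01-17│48┃        
━━━━━━━━━━━━━━━━━━━━━━━━━━━━┛━━━━━━━━
      ┃ Tetris                       
      ┠──────────────────────────────
      ┃          │Next:              
      ┃          │  ▒                
      ┃          │▒▒▒                
      ┃          │                   
      ┃          │                   
      ┃          │                   


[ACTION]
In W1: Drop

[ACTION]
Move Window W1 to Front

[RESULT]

━━━━━━━━━━━━━━━━━━━━━━━━━━━━┓        
Table          ┏━━━━━━━━━━━━━━━━━━━━━
───────────────┃ SlidingPuzzle       
s  │Age│City  │┠─────────────────────
───┼───┼──────┼┃┌────┬────┬────┬────┐
e  │42 │Sydney│┃│    │  1 │  3 │  4 │
ng │40 │Paris │┃├────┼────┼────┼────┤
e  │29 │Tokyo │┃│  5 │  6 │  2 │  8 │
ive│26 │Paris │┃├────┼────┼────┼────┤
e  │60 │Tokyo │┃│ 14 │ 13 │ 10 │ 11 │
ng │43 │Tokyo │┃├────┼────┼────┼────┤
ng │50 │London│┃│  9 │ 15 │  7 │ 12 │
e  │38 │Berlin│┗━━━━━━━━━━━━━━━━━━━━━
ive│23 │London│2024-01-17│48┃        
━━━━━━┏━━━━━━━━━━━━━━━━━━━━━━━━━━━━━━
      ┃ Tetris                       
      ┠──────────────────────────────
      ┃          │Next:              
      ┃          │  ▒                
      ┃          │▒▒▒                
      ┃          │                   
      ┃          │                   
      ┃          │                   


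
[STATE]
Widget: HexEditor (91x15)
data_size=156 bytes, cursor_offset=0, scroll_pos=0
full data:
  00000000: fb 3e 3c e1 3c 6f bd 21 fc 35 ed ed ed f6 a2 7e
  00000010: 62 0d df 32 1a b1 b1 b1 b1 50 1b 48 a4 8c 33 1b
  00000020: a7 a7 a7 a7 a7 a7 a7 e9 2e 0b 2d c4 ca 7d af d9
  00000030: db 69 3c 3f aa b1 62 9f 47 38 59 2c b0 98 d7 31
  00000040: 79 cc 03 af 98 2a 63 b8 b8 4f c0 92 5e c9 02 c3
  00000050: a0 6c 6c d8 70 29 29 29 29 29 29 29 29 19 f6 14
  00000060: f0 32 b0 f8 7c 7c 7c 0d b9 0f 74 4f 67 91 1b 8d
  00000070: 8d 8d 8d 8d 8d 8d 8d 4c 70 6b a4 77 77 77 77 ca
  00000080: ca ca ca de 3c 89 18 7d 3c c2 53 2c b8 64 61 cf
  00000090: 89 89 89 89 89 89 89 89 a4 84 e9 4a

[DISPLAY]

00000000  FB 3e 3c e1 3c 6f bd 21  fc 35 ed ed ed f6 a2 7e  |.><.<o.!.5.....~|             
00000010  62 0d df 32 1a b1 b1 b1  b1 50 1b 48 a4 8c 33 1b  |b..2.....P.H..3.|             
00000020  a7 a7 a7 a7 a7 a7 a7 e9  2e 0b 2d c4 ca 7d af d9  |..........-..}..|             
00000030  db 69 3c 3f aa b1 62 9f  47 38 59 2c b0 98 d7 31  |.i<?..b.G8Y,...1|             
00000040  79 cc 03 af 98 2a 63 b8  b8 4f c0 92 5e c9 02 c3  |y....*c..O..^...|             
00000050  a0 6c 6c d8 70 29 29 29  29 29 29 29 29 19 f6 14  |.ll.p))))))))...|             
00000060  f0 32 b0 f8 7c 7c 7c 0d  b9 0f 74 4f 67 91 1b 8d  |.2..|||...tOg...|             
00000070  8d 8d 8d 8d 8d 8d 8d 4c  70 6b a4 77 77 77 77 ca  |.......Lpk.wwww.|             
00000080  ca ca ca de 3c 89 18 7d  3c c2 53 2c b8 64 61 cf  |....<..}<.S,.da.|             
00000090  89 89 89 89 89 89 89 89  a4 84 e9 4a              |...........J    |             
                                                                                           
                                                                                           
                                                                                           
                                                                                           
                                                                                           


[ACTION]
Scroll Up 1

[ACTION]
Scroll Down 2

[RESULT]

00000020  a7 a7 a7 a7 a7 a7 a7 e9  2e 0b 2d c4 ca 7d af d9  |..........-..}..|             
00000030  db 69 3c 3f aa b1 62 9f  47 38 59 2c b0 98 d7 31  |.i<?..b.G8Y,...1|             
00000040  79 cc 03 af 98 2a 63 b8  b8 4f c0 92 5e c9 02 c3  |y....*c..O..^...|             
00000050  a0 6c 6c d8 70 29 29 29  29 29 29 29 29 19 f6 14  |.ll.p))))))))...|             
00000060  f0 32 b0 f8 7c 7c 7c 0d  b9 0f 74 4f 67 91 1b 8d  |.2..|||...tOg...|             
00000070  8d 8d 8d 8d 8d 8d 8d 4c  70 6b a4 77 77 77 77 ca  |.......Lpk.wwww.|             
00000080  ca ca ca de 3c 89 18 7d  3c c2 53 2c b8 64 61 cf  |....<..}<.S,.da.|             
00000090  89 89 89 89 89 89 89 89  a4 84 e9 4a              |...........J    |             
                                                                                           
                                                                                           
                                                                                           
                                                                                           
                                                                                           
                                                                                           
                                                                                           


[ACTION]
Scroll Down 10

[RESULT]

00000090  89 89 89 89 89 89 89 89  a4 84 e9 4a              |...........J    |             
                                                                                           
                                                                                           
                                                                                           
                                                                                           
                                                                                           
                                                                                           
                                                                                           
                                                                                           
                                                                                           
                                                                                           
                                                                                           
                                                                                           
                                                                                           
                                                                                           


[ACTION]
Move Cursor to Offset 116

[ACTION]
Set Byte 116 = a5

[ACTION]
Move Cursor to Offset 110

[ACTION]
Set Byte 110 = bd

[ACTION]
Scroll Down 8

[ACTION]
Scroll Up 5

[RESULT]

00000040  79 cc 03 af 98 2a 63 b8  b8 4f c0 92 5e c9 02 c3  |y....*c..O..^...|             
00000050  a0 6c 6c d8 70 29 29 29  29 29 29 29 29 19 f6 14  |.ll.p))))))))...|             
00000060  f0 32 b0 f8 7c 7c 7c 0d  b9 0f 74 4f 67 91 BD 8d  |.2..|||...tOg...|             
00000070  8d 8d 8d 8d a5 8d 8d 4c  70 6b a4 77 77 77 77 ca  |.......Lpk.wwww.|             
00000080  ca ca ca de 3c 89 18 7d  3c c2 53 2c b8 64 61 cf  |....<..}<.S,.da.|             
00000090  89 89 89 89 89 89 89 89  a4 84 e9 4a              |...........J    |             
                                                                                           
                                                                                           
                                                                                           
                                                                                           
                                                                                           
                                                                                           
                                                                                           
                                                                                           
                                                                                           


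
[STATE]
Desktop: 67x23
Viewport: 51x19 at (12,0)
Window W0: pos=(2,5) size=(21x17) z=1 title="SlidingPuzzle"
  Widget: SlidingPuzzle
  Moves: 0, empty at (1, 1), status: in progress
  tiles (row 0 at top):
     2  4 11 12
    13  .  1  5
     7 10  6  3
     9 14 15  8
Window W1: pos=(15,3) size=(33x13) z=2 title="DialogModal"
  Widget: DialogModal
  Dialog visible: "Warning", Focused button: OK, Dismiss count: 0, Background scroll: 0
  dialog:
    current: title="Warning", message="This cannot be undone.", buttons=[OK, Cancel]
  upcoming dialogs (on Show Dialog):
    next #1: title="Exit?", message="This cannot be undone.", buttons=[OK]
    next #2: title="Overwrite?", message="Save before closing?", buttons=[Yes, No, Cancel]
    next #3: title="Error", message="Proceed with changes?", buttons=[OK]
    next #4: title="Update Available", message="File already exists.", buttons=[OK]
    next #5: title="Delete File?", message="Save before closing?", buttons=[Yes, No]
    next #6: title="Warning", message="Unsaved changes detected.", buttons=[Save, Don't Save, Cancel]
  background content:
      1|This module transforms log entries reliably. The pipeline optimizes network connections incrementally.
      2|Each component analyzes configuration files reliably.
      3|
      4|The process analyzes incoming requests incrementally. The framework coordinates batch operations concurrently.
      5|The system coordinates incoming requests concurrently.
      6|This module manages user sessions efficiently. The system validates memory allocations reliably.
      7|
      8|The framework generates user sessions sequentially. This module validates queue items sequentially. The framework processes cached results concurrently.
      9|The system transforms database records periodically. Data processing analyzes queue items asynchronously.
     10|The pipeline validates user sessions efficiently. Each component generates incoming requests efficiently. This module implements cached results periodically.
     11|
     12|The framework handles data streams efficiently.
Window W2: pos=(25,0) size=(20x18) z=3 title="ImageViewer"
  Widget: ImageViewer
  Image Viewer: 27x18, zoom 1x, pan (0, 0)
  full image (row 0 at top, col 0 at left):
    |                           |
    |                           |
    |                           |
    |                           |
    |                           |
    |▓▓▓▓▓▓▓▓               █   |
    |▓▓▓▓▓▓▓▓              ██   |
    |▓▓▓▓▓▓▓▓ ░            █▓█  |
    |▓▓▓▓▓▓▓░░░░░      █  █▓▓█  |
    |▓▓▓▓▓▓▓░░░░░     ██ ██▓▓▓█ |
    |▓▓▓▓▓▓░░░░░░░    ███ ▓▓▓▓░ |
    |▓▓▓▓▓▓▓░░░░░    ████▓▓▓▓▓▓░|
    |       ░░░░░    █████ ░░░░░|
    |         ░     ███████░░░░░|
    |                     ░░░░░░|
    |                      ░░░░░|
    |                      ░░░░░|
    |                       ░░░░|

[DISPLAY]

             ┏━━━━━━━━━━━━━━━━━━┓                  
             ┃ ImageViewer      ┃                  
             ┠──────────────────┨                  
   ┏━━━━━━━━━┃                  ┃━━┓               
   ┃ DialogMo┃                  ┃  ┃               
━━━┠─────────┃                  ┃──┨               
uzz┃This modu┃                  ┃tr┃               
───┃Each comp┃                  ┃gu┃               
─┬─┃  ┌──────┃▓▓▓▓▓▓▓▓          ┃  ┃               
 │ ┃Th│      ┃▓▓▓▓▓▓▓▓          ┃ r┃               
─┼─┃Th│ This ┃▓▓▓▓▓▓▓▓ ░        ┃ng┃               
 │ ┃Th│     [┃▓▓▓▓▓▓▓░░░░░      ┃io┃               
─┼─┃  └──────┃▓▓▓▓▓▓▓░░░░░     █┃  ┃               
 │ ┃The frame┃▓▓▓▓▓▓░░░░░░░    █┃se┃               
─┼─┃The syste┃▓▓▓▓▓▓▓░░░░░    ██┃e ┃               
 │ ┗━━━━━━━━━┃       ░░░░░    ██┃━━┛               
─┴────┴───┃  ┃         ░     ███┃                  
          ┃  ┗━━━━━━━━━━━━━━━━━━┛                  
          ┃                                        


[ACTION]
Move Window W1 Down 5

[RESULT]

             ┏━━━━━━━━━━━━━━━━━━┓                  
             ┃ ImageViewer      ┃                  
             ┠──────────────────┨                  
             ┃                  ┃                  
             ┃                  ┃                  
━━━━━━━━━━┓  ┃                  ┃                  
uzzle     ┃  ┃                  ┃                  
──────────┨  ┃                  ┃                  
─┬─┏━━━━━━━━━┃▓▓▓▓▓▓▓▓          ┃━━┓               
 │ ┃ DialogMo┃▓▓▓▓▓▓▓▓          ┃  ┃               
─┼─┠─────────┃▓▓▓▓▓▓▓▓ ░        ┃──┨               
 │ ┃This modu┃▓▓▓▓▓▓▓░░░░░      ┃tr┃               
─┼─┃Each comp┃▓▓▓▓▓▓▓░░░░░     █┃gu┃               
 │ ┃  ┌──────┃▓▓▓▓▓▓░░░░░░░    █┃  ┃               
─┼─┃Th│      ┃▓▓▓▓▓▓▓░░░░░    ██┃ r┃               
 │ ┃Th│ This ┃       ░░░░░    ██┃ng┃               
─┴─┃Th│     [┃         ░     ███┃io┃               
   ┃  └──────┗━━━━━━━━━━━━━━━━━━┛  ┃               
   ┃The framework generates user se┃               


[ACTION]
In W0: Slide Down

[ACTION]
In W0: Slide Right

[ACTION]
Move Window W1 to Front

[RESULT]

             ┏━━━━━━━━━━━━━━━━━━┓                  
             ┃ ImageViewer      ┃                  
             ┠──────────────────┨                  
             ┃                  ┃                  
             ┃                  ┃                  
━━━━━━━━━━┓  ┃                  ┃                  
uzzle     ┃  ┃                  ┃                  
──────────┨  ┃                  ┃                  
─┬─┏━━━━━━━━━━━━━━━━━━━━━━━━━━━━━━━┓               
 │ ┃ DialogModal                   ┃               
─┼─┠───────────────────────────────┨               
 │ ┃This module transforms log entr┃               
─┼─┃Each component analyzes configu┃               
 │ ┃  ┌────────────────────────┐   ┃               
─┼─┃Th│        Warning         │g r┃               
 │ ┃Th│ This cannot be undone. │ing┃               
─┴─┃Th│     [OK]  Cancel       │sio┃               
   ┃  └────────────────────────┘   ┃               
   ┃The framework generates user se┃               


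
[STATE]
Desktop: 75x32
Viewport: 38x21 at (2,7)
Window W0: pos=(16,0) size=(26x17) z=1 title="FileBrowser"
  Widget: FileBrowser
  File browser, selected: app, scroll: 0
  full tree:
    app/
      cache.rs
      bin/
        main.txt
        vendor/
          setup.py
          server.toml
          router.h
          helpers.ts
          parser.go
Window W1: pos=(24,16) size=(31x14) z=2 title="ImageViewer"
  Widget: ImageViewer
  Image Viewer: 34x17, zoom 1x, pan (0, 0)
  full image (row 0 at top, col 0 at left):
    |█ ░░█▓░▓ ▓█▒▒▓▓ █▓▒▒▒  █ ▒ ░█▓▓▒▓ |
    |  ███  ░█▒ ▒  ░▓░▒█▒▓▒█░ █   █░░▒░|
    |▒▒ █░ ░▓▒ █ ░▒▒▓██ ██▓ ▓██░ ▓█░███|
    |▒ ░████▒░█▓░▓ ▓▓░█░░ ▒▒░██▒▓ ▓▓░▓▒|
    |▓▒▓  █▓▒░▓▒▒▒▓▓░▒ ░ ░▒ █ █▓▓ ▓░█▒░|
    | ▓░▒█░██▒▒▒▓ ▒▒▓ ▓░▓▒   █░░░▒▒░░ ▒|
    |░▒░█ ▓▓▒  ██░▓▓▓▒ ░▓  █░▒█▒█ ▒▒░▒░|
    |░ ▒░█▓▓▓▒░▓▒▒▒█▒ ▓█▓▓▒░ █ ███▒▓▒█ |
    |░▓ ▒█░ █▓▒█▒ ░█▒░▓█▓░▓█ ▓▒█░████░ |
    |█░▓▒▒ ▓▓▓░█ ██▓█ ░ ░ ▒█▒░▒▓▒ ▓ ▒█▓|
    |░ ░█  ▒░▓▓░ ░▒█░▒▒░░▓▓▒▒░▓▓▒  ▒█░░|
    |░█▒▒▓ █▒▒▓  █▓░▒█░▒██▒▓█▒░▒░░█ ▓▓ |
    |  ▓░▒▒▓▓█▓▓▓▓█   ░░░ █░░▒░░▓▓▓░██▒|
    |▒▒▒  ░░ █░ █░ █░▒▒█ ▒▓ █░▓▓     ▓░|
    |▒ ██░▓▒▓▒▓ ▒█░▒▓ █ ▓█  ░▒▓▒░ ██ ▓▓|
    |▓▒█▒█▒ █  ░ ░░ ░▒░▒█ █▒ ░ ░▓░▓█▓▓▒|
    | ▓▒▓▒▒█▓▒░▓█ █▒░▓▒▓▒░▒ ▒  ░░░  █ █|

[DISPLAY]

              ┃                       
              ┃                       
              ┃                       
              ┃                       
              ┃                       
              ┃                       
              ┃                       
              ┃                       
              ┃                       
              ┗━━━━━━━┏━━━━━━━━━━━━━━━
                      ┃ ImageViewer   
                      ┠───────────────
                      ┃█ ░░█▓░▓ ▓█▒▒▓▓
                      ┃  ███  ░█▒ ▒  ░
                      ┃▒▒ █░ ░▓▒ █ ░▒▒
                      ┃▒ ░████▒░█▓░▓ ▓
                      ┃▓▒▓  █▓▒░▓▒▒▒▓▓
                      ┃ ▓░▒█░██▒▒▒▓ ▒▒
                      ┃░▒░█ ▓▓▒  ██░▓▓
                      ┃░ ▒░█▓▓▓▒░▓▒▒▒█
                      ┃░▓ ▒█░ █▓▒█▒ ░█


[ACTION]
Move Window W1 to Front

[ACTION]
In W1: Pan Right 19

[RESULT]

              ┃                       
              ┃                       
              ┃                       
              ┃                       
              ┃                       
              ┃                       
              ┃                       
              ┃                       
              ┃                       
              ┗━━━━━━━┏━━━━━━━━━━━━━━━
                      ┃ ImageViewer   
                      ┠───────────────
                      ┃▒▒  █ ▒ ░█▓▓▒▓ 
                      ┃▒▓▒█░ █   █░░▒░
                      ┃██▓ ▓██░ ▓█░███
                      ┃░ ▒▒░██▒▓ ▓▓░▓▒
                      ┃ ░▒ █ █▓▓ ▓░█▒░
                      ┃▓▒   █░░░▒▒░░ ▒
                      ┃▓  █░▒█▒█ ▒▒░▒░
                      ┃▓▓▒░ █ ███▒▓▒█ 
                      ┃▓░▓█ ▓▒█░████░ 


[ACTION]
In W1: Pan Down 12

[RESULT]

              ┃                       
              ┃                       
              ┃                       
              ┃                       
              ┃                       
              ┃                       
              ┃                       
              ┃                       
              ┃                       
              ┗━━━━━━━┏━━━━━━━━━━━━━━━
                      ┃ ImageViewer   
                      ┠───────────────
                      ┃░ █░░▒░░▓▓▓░██▒
                      ┃ ▒▓ █░▓▓     ▓░
                      ┃▓█  ░▒▓▒░ ██ ▓▓
                      ┃█ █▒ ░ ░▓░▓█▓▓▒
                      ┃▒░▒ ▒  ░░░  █ █
                      ┃               
                      ┃               
                      ┃               
                      ┃               


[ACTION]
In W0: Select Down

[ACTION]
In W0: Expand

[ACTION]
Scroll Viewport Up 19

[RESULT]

              ┏━━━━━━━━━━━━━━━━━━━━━━━
              ┃ FileBrowser           
              ┠───────────────────────
              ┃  [-] app/             
              ┃  > cache.rs           
              ┃    [+] bin/           
              ┃                       
              ┃                       
              ┃                       
              ┃                       
              ┃                       
              ┃                       
              ┃                       
              ┃                       
              ┃                       
              ┃                       
              ┗━━━━━━━┏━━━━━━━━━━━━━━━
                      ┃ ImageViewer   
                      ┠───────────────
                      ┃░ █░░▒░░▓▓▓░██▒
                      ┃ ▒▓ █░▓▓     ▓░


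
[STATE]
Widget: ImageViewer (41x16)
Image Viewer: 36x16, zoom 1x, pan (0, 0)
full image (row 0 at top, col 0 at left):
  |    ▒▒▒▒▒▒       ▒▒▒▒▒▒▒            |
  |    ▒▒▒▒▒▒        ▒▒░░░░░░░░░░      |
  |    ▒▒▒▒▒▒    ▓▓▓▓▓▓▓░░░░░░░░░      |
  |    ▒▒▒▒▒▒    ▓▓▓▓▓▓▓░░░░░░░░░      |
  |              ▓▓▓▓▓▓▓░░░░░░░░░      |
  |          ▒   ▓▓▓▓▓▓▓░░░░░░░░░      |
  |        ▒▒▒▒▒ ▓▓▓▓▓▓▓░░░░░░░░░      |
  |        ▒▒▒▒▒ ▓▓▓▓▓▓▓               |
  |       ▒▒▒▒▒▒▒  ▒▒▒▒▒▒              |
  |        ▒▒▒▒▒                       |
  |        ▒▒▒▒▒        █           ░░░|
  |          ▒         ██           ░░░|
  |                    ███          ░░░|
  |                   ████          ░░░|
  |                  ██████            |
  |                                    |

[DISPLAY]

    ▒▒▒▒▒▒       ▒▒▒▒▒▒▒                 
    ▒▒▒▒▒▒        ▒▒░░░░░░░░░░           
    ▒▒▒▒▒▒    ▓▓▓▓▓▓▓░░░░░░░░░           
    ▒▒▒▒▒▒    ▓▓▓▓▓▓▓░░░░░░░░░           
              ▓▓▓▓▓▓▓░░░░░░░░░           
          ▒   ▓▓▓▓▓▓▓░░░░░░░░░           
        ▒▒▒▒▒ ▓▓▓▓▓▓▓░░░░░░░░░           
        ▒▒▒▒▒ ▓▓▓▓▓▓▓                    
       ▒▒▒▒▒▒▒  ▒▒▒▒▒▒                   
        ▒▒▒▒▒                            
        ▒▒▒▒▒        █           ░░░     
          ▒         ██           ░░░     
                    ███          ░░░     
                   ████          ░░░     
                  ██████                 
                                         


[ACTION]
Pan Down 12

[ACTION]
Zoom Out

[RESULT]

                    ███          ░░░     
                   ████          ░░░     
                  ██████                 
                                         
                                         
                                         
                                         
                                         
                                         
                                         
                                         
                                         
                                         
                                         
                                         
                                         


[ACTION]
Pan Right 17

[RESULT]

   ███          ░░░                      
  ████          ░░░                      
 ██████                                  
                                         
                                         
                                         
                                         
                                         
                                         
                                         
                                         
                                         
                                         
                                         
                                         
                                         


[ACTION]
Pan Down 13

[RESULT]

                                         
                                         
                                         
                                         
                                         
                                         
                                         
                                         
                                         
                                         
                                         
                                         
                                         
                                         
                                         
                                         


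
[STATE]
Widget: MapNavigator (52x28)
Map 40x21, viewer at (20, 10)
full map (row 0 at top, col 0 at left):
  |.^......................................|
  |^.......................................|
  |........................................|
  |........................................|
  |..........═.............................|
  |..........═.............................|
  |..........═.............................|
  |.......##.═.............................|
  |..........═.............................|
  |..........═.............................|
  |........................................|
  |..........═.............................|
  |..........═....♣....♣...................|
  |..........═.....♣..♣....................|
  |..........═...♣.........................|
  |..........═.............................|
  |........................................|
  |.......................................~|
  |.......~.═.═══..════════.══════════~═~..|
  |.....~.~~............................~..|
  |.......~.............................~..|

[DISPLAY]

                                                    
                                                    
                                                    
                                                    
      .^......................................      
      ^.......................................      
      ........................................      
      ........................................      
      ..........═.............................      
      ..........═.............................      
      ..........═.............................      
      .......##.═.............................      
      ..........═.............................      
      ..........═.............................      
      ....................@...................      
      ..........═.............................      
      ..........═....♣....♣...................      
      ..........═.....♣..♣....................      
      ..........═...♣.........................      
      ..........═.............................      
      ........................................      
      .......................................~      
      .......~.═.═══..════════.══════════~═~..      
      .....~.~~............................~..      
      .......~.............................~..      
                                                    
                                                    
                                                    


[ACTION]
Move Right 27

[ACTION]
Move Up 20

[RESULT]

                                                    
                                                    
                                                    
                                                    
                                                    
                                                    
                                                    
                                                    
                                                    
                                                    
                                                    
                                                    
                                                    
                                                    
..........................@                         
...........................                         
...........................                         
...........................                         
...........................                         
...........................                         
...........................                         
...........................                         
...........................                         
...........................                         
...........................                         
...........................                         
..♣....♣...................                         
...♣..♣....................                         
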